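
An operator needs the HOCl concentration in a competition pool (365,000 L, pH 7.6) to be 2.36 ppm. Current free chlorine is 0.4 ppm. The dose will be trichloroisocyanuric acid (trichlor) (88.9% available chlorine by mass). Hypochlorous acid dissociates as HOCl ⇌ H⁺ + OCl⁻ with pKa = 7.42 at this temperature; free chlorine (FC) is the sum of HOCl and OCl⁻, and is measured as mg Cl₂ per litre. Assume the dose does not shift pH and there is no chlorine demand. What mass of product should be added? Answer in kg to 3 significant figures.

2.27 kg

[OCl⁻]/[HOCl] = 10^(pH − pKa) = 10^(7.6 − 7.42) = 1.514; fraction as HOCl = 1/(1 + 1.514) = 0.3978.
Free chlorine required for 2.36 ppm HOCl: 2.36 / 0.3978 = 5.932 ppm.
FC to add: 5.932 − 0.4 = 5.532 mg/L as Cl₂.
Cl₂ equivalent: 5.532 mg/L × 365,000 L = 2019 g.
Product at 88.9% available Cl: 2019 / 0.889 = 2271 g.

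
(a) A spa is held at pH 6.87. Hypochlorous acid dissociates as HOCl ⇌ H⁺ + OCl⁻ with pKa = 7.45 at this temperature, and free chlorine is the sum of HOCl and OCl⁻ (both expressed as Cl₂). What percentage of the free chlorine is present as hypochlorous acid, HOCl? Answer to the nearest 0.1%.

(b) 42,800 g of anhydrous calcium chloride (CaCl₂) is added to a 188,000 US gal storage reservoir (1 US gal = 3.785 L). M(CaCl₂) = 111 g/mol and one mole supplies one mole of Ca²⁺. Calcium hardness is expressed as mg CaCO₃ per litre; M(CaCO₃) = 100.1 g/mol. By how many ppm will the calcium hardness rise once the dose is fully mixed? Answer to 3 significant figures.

(a) [OCl⁻]/[HOCl] = 10^(pH − pKa) = 10^(6.87 − 7.45) = 10^-0.58 = 0.263.
(a) Fraction as HOCl = 1 / (1 + 0.263) = 0.7917.

(b) Volume: 188,000 US gal × 3.785 L/gal = 711,580 L.
(b) Moles of Ca²⁺: 42,800 g ÷ 111 g/mol = 385.6 mol.
(b) As CaCO₃: 385.6 mol × 100.1 g/mol = 38,600 g.
(b) Rise: 38,600 g / 711,580 L × 1000 = 54.24 mg/L.

(a) 79.2%; (b) 54.2 ppm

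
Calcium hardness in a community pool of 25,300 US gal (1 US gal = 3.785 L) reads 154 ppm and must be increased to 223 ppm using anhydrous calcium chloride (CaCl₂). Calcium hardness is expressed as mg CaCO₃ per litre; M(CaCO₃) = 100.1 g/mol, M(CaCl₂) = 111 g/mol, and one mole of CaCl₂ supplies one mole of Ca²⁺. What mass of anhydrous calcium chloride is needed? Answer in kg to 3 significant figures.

7.33 kg

Volume: 25,300 US gal × 3.785 L/gal = 95,760 L.
Hardness to add: (223 − 154) = 69 mg/L as CaCO₃ × 95,760 L = 6607 g as CaCO₃.
Moles of Ca²⁺ (1 mol Ca²⁺ ≡ 1 mol CaCO₃): 6607 / 100.1 g/mol = 66.01 mol.
Mass of CaCl₂: 66.01 × 111 = 7327 g.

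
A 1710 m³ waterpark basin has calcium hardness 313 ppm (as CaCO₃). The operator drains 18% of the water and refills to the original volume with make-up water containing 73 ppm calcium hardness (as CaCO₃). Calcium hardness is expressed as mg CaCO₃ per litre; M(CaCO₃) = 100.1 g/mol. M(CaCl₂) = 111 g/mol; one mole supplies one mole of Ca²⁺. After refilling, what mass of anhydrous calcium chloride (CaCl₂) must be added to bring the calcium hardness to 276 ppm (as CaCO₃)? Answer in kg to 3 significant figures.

Volume: 1710 m³ = 1,710,000 L.
After draining 18% and refilling: 313 × 0.82 + 73 × 0.18 = 269.8 ppm.
Deficit to target: 276 − 269.8 = 6.2 mg/L.
As CaCO₃: 6.2 mg/L × 1,710,000 L = 10,600 g; ÷ 100.1 = 105.9 mol Ca²⁺.
Mass: 105.9 × 111 = 11,760 g.

11.8 kg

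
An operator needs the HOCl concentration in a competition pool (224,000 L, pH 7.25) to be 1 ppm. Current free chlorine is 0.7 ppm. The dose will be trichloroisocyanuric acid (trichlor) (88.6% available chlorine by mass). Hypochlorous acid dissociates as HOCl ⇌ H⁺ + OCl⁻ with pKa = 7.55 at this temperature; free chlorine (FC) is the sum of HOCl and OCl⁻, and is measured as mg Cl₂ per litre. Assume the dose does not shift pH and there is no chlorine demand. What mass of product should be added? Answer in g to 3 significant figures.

203 g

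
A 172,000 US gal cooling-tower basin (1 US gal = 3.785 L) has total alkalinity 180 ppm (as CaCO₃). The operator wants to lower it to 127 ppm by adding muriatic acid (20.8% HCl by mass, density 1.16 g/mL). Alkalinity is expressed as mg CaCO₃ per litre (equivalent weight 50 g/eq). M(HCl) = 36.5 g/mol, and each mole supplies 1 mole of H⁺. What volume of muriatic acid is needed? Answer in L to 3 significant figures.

Volume: 172,000 US gal × 3.785 L/gal = 651,020 L.
Alkalinity to neutralize: (180 − 127) = 53 mg/L as CaCO₃ × 651,020 L = 34,500 g as CaCO₃.
Equivalents of H⁺ required: 34,500 ÷ 50 g/eq = 690.1 eq = 690.1 mol HCl.
Mass of HCl: 690.1 × 36.5 = 25,190 g.
Mass of 20.8% solution: 25,190 / 0.208 = 121,100 g.
Volume: 121,100 g ÷ 1.16 g/mL = 104,400 mL.

104 L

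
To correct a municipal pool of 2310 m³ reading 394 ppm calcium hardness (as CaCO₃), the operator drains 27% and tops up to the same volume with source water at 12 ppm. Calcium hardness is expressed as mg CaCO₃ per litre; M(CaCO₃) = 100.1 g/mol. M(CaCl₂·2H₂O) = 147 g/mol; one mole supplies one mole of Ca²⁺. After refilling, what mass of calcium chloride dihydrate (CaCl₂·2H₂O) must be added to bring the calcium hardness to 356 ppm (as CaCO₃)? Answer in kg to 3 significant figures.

Volume: 2310 m³ = 2,310,000 L.
After draining 27% and refilling: 394 × 0.73 + 12 × 0.27 = 290.86 ppm.
Deficit to target: 356 − 290.86 = 65.14 mg/L.
As CaCO₃: 65.14 mg/L × 2,310,000 L = 150,500 g; ÷ 100.1 = 1503 mol Ca²⁺.
Mass: 1503 × 147 = 221,000 g.

221 kg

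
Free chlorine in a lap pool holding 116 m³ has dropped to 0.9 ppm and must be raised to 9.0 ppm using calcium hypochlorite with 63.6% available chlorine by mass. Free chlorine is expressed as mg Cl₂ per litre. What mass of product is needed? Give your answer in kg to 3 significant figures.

1.48 kg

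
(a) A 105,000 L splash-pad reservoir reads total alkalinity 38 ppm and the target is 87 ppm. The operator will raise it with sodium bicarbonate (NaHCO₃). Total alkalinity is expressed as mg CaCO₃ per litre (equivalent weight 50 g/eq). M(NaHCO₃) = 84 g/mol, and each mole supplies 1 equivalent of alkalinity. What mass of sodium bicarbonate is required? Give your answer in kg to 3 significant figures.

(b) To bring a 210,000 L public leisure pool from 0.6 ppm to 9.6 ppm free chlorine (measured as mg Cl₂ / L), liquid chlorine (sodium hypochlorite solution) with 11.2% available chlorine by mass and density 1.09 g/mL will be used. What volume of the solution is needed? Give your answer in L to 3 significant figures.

(a) 8.64 kg; (b) 15.5 L

(a) Alkalinity to add: (87 − 38) = 49 mg/L as CaCO₃ × 105,000 L = 5145 g as CaCO₃.
(a) Equivalents: 5145 g ÷ 50 g/eq = 102.9 eq.
(a) NaHCO₃ supplies 1 eq per mole → 102.9 mol.
(a) Mass: 102.9 mol × 84 g/mol = 8644 g.

(b) Chlorine deficit: 9.6 − 0.6 = 9 ppm = 9 mg/L as Cl₂.
(b) Cl₂ equivalent needed: 9 mg/L × 210,000 L = 1,890,000 mg = 1890 g.
(b) Product at 11.2% available chlorine: 1890 / 0.112 = 16,880 g.
(b) Volume at density 1.09 g/mL: 16,880 g ÷ 1.09 g/mL = 15,480 mL.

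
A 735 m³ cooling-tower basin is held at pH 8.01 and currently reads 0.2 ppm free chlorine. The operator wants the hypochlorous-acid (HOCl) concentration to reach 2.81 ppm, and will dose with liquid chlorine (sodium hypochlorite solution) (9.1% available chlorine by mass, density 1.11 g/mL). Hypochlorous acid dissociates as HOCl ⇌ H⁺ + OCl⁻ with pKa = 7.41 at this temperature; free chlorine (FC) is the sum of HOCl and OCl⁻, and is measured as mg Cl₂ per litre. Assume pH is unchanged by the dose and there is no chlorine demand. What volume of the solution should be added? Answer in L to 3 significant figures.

100 L

Volume: 735 m³ = 735,000 L.
[OCl⁻]/[HOCl] = 10^(pH − pKa) = 10^(8.01 − 7.41) = 3.981; fraction as HOCl = 1/(1 + 3.981) = 0.2008.
Free chlorine required for 2.81 ppm HOCl: 2.81 / 0.2008 = 14 ppm.
FC to add: 14 − 0.2 = 13.8 mg/L as Cl₂.
Cl₂ equivalent: 13.8 mg/L × 735,000 L = 10,140 g.
Product at 9.1% available Cl: 10,140 / 0.091 = 111,400 g.
Volume: 111,400 g ÷ 1.11 g/mL = 100,400 mL.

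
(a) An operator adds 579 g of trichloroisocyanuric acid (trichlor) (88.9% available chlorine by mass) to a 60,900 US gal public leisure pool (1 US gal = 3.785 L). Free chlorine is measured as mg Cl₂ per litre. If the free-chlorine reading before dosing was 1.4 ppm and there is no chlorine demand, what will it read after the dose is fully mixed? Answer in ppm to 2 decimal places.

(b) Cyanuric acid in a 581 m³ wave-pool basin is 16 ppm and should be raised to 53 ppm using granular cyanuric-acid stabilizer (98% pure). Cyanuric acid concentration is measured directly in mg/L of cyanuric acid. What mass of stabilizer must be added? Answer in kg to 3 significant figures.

(a) 3.63 ppm; (b) 21.9 kg

(a) Volume: 60,900 US gal × 3.785 L/gal = 230,506 L.
(a) Available chlorine delivered: 579 g × 0.889 = 514.7 g as Cl₂.
(a) Concentration rise: 514.7 g / 230,506 L = 2.233 mg/L = 2.23 ppm.
(a) Final FC: 1.4 + 2.23 = 3.63 ppm.

(b) Volume: 581 m³ = 581,000 L.
(b) CYA to add: (53 − 16) = 37 mg/L × 581,000 L = 21,500 g cyanuric acid.
(b) At 98% purity: 21,500 / 0.98 = 21,940 g product.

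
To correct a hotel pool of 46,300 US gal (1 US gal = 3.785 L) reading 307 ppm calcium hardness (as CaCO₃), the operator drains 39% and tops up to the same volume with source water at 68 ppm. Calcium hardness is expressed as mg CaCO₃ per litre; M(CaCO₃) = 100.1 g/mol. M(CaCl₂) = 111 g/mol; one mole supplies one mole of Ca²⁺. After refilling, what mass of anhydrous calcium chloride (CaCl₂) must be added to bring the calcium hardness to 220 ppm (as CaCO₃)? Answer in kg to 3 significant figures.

1.21 kg

Volume: 46,300 US gal × 3.785 L/gal = 175,246 L.
After draining 39% and refilling: 307 × 0.61 + 68 × 0.39 = 213.79 ppm.
Deficit to target: 220 − 213.79 = 6.21 mg/L.
As CaCO₃: 6.21 mg/L × 175,246 L = 1088 g; ÷ 100.1 = 10.87 mol Ca²⁺.
Mass: 10.87 × 111 = 1207 g.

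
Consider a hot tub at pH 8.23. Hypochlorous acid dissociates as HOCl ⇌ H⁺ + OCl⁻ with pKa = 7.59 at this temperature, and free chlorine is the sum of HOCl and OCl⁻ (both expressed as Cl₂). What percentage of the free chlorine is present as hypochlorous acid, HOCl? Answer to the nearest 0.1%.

18.6%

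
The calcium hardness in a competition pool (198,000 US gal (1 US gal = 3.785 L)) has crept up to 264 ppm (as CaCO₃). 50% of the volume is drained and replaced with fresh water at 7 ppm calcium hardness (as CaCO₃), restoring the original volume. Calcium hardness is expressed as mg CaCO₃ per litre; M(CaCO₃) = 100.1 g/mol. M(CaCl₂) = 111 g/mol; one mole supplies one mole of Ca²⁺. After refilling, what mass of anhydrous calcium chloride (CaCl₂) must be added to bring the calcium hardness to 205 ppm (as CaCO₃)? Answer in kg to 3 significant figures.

Volume: 198,000 US gal × 3.785 L/gal = 749,430 L.
After draining 50% and refilling: 264 × 0.50 + 7 × 0.50 = 135.5 ppm.
Deficit to target: 205 − 135.5 = 69.5 mg/L.
As CaCO₃: 69.5 mg/L × 749,430 L = 52,090 g; ÷ 100.1 = 520.3 mol Ca²⁺.
Mass: 520.3 × 111 = 57,760 g.

57.8 kg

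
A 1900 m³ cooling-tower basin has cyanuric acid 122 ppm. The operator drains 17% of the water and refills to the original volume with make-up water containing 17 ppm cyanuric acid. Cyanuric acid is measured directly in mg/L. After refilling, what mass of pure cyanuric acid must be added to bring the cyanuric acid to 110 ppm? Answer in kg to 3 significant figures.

11.1 kg

Volume: 1900 m³ = 1,900,000 L.
After draining 17% and refilling: 122 × 0.83 + 17 × 0.17 = 104.15 ppm.
Deficit to target: 110 − 104.15 = 5.85 mg/L.
Mass: 5.85 mg/L × 1,900,000 L = 11,120 g cyanuric acid.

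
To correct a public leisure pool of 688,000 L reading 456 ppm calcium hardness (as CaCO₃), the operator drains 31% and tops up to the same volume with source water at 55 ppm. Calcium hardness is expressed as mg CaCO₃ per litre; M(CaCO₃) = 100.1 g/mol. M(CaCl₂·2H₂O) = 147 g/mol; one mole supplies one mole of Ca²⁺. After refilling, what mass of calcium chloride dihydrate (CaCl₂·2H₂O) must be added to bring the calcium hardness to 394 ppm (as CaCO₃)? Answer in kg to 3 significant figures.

63.0 kg

After draining 31% and refilling: 456 × 0.69 + 55 × 0.31 = 331.69 ppm.
Deficit to target: 394 − 331.69 = 62.31 mg/L.
As CaCO₃: 62.31 mg/L × 688,000 L = 42,870 g; ÷ 100.1 = 428.3 mol Ca²⁺.
Mass: 428.3 × 147 = 62,950 g.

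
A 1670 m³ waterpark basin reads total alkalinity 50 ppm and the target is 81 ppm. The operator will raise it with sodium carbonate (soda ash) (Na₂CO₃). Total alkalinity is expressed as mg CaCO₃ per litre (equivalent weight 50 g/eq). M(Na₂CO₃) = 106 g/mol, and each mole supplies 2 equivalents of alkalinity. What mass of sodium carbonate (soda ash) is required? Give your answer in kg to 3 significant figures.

Volume: 1670 m³ = 1,670,000 L.
Alkalinity to add: (81 − 50) = 31 mg/L as CaCO₃ × 1,670,000 L = 51,770 g as CaCO₃.
Equivalents: 51,770 g ÷ 50 g/eq = 1035 eq.
Each mole of Na₂CO₃ supplies 2 eq, so 1035 / 2 = 517.7 mol.
Mass: 517.7 mol × 106 g/mol = 54,880 g.

54.9 kg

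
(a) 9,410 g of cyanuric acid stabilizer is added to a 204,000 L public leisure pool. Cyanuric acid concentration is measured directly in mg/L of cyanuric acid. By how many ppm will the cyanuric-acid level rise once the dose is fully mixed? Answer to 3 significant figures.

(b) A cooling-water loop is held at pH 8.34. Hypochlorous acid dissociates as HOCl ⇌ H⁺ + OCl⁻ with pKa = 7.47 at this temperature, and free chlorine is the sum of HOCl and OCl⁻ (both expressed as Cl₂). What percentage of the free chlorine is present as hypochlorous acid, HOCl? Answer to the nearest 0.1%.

(a) Rise: 9,410 g / 204,000 L × 1000 = 46.13 mg/L.

(b) [OCl⁻]/[HOCl] = 10^(pH − pKa) = 10^(8.34 − 7.47) = 10^0.87 = 7.413.
(b) Fraction as HOCl = 1 / (1 + 7.413) = 0.1189.

(a) 46.1 ppm; (b) 11.9%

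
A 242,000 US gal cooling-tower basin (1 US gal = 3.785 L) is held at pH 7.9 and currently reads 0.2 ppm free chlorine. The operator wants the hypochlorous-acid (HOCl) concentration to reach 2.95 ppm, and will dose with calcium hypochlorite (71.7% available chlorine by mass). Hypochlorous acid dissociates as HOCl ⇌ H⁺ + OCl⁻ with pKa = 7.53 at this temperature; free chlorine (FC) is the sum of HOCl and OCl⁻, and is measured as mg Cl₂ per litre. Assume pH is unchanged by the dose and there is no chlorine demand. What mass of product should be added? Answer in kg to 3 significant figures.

Volume: 242,000 US gal × 3.785 L/gal = 915,970 L.
[OCl⁻]/[HOCl] = 10^(pH − pKa) = 10^(7.9 − 7.53) = 2.344; fraction as HOCl = 1/(1 + 2.344) = 0.299.
Free chlorine required for 2.95 ppm HOCl: 2.95 / 0.299 = 9.865 ppm.
FC to add: 9.865 − 0.2 = 9.665 mg/L as Cl₂.
Cl₂ equivalent: 9.665 mg/L × 915,970 L = 8853 g.
Product at 71.7% available Cl: 8853 / 0.717 = 12,350 g.

12.3 kg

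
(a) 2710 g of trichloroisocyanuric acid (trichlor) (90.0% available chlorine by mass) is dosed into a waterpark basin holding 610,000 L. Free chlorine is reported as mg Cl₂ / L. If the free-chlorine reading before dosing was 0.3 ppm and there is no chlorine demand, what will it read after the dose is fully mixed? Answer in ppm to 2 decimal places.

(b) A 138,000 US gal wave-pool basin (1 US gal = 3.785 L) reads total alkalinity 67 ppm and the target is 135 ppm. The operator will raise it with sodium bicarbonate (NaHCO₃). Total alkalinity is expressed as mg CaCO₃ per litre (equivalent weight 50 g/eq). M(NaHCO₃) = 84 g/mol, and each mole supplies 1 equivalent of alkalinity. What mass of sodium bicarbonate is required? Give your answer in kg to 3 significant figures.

(a) 4.30 ppm; (b) 59.7 kg

(a) Available chlorine delivered: 2710 g × 0.9 = 2439 g as Cl₂.
(a) Concentration rise: 2439 g / 610,000 L = 3.998 mg/L = 4.00 ppm.
(a) Final FC: 0.3 + 4.00 = 4.30 ppm.

(b) Volume: 138,000 US gal × 3.785 L/gal = 522,330 L.
(b) Alkalinity to add: (135 − 67) = 68 mg/L as CaCO₃ × 522,330 L = 35,520 g as CaCO₃.
(b) Equivalents: 35,520 g ÷ 50 g/eq = 710.4 eq.
(b) NaHCO₃ supplies 1 eq per mole → 710.4 mol.
(b) Mass: 710.4 mol × 84 g/mol = 59,670 g.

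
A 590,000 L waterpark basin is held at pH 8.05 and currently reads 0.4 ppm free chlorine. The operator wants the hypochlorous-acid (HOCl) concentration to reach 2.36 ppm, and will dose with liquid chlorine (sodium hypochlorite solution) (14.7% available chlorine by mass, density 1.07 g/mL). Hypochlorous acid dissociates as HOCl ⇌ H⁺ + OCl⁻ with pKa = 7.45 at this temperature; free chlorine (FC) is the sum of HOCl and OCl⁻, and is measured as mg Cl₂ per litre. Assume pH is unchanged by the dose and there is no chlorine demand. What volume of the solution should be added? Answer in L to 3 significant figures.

[OCl⁻]/[HOCl] = 10^(pH − pKa) = 10^(8.05 − 7.45) = 3.981; fraction as HOCl = 1/(1 + 3.981) = 0.2008.
Free chlorine required for 2.36 ppm HOCl: 2.36 / 0.2008 = 11.76 ppm.
FC to add: 11.76 − 0.4 = 11.36 mg/L as Cl₂.
Cl₂ equivalent: 11.36 mg/L × 590,000 L = 6700 g.
Product at 14.7% available Cl: 6700 / 0.147 = 45,580 g.
Volume: 45,580 g ÷ 1.07 g/mL = 42,590 mL.

42.6 L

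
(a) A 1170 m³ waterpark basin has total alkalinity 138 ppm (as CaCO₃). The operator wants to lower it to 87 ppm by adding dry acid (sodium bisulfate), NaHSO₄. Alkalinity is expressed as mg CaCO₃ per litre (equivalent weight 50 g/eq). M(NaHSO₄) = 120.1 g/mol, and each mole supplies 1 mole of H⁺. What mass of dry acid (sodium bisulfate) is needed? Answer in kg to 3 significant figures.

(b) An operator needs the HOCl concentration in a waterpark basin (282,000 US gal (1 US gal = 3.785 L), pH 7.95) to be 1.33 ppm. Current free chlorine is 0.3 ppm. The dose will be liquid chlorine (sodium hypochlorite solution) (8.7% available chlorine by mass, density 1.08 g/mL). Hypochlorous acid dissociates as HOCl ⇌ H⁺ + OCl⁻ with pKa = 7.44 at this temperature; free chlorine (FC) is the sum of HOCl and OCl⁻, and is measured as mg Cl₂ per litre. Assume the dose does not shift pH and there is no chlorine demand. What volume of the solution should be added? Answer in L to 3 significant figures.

(a) Volume: 1170 m³ = 1,170,000 L.
(a) Alkalinity to neutralize: (138 − 87) = 51 mg/L as CaCO₃ × 1,170,000 L = 59,670 g as CaCO₃.
(a) Equivalents of H⁺ required: 59,670 ÷ 50 g/eq = 1193 eq = 1193 mol NaHSO₄.
(a) Mass of NaHSO₄: 1193 × 120.1 = 143,300 g.

(b) Volume: 282,000 US gal × 3.785 L/gal = 1,067,370 L.
(b) [OCl⁻]/[HOCl] = 10^(pH − pKa) = 10^(7.95 − 7.44) = 3.236; fraction as HOCl = 1/(1 + 3.236) = 0.2361.
(b) Free chlorine required for 1.33 ppm HOCl: 1.33 / 0.2361 = 5.634 ppm.
(b) FC to add: 5.634 − 0.3 = 5.334 mg/L as Cl₂.
(b) Cl₂ equivalent: 5.334 mg/L × 1,067,370 L = 5693 g.
(b) Product at 8.7% available Cl: 5693 / 0.087 = 65,440 g.
(b) Volume: 65,440 g ÷ 1.08 g/mL = 60,590 mL.

(a) 143 kg; (b) 60.6 L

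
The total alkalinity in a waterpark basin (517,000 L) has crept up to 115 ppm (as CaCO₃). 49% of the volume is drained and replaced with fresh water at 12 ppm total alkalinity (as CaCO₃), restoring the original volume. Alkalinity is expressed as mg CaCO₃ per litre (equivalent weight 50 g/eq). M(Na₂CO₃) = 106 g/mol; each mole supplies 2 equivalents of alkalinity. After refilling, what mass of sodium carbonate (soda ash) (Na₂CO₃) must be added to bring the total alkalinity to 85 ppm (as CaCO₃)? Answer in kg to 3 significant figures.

11.2 kg

After draining 49% and refilling: 115 × 0.51 + 12 × 0.49 = 64.53 ppm.
Deficit to target: 85 − 64.53 = 20.47 mg/L.
As CaCO₃: 20.47 mg/L × 517,000 L = 10,580 g; ÷ 50 g/eq ÷ 2 = 105.8 mol Na₂CO₃.
Mass: 105.8 × 106 = 11,220 g.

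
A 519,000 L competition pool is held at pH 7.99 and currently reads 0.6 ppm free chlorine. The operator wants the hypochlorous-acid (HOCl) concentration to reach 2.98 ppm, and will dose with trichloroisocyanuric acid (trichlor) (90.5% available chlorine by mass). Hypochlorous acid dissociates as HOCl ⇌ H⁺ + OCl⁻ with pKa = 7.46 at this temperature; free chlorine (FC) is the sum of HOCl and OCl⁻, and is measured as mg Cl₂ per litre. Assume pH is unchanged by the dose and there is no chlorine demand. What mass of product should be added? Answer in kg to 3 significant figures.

[OCl⁻]/[HOCl] = 10^(pH − pKa) = 10^(7.99 − 7.46) = 3.388; fraction as HOCl = 1/(1 + 3.388) = 0.2279.
Free chlorine required for 2.98 ppm HOCl: 2.98 / 0.2279 = 13.08 ppm.
FC to add: 13.08 − 0.6 = 12.48 mg/L as Cl₂.
Cl₂ equivalent: 12.48 mg/L × 519,000 L = 6476 g.
Product at 90.5% available Cl: 6476 / 0.905 = 7156 g.

7.16 kg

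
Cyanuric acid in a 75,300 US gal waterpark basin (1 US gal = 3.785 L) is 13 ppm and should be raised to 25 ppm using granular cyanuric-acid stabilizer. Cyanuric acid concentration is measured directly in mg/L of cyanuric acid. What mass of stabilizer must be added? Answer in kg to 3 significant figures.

3.42 kg

Volume: 75,300 US gal × 3.785 L/gal = 285,010 L.
CYA to add: (25 − 13) = 12 mg/L × 285,010 L = 3420 g cyanuric acid.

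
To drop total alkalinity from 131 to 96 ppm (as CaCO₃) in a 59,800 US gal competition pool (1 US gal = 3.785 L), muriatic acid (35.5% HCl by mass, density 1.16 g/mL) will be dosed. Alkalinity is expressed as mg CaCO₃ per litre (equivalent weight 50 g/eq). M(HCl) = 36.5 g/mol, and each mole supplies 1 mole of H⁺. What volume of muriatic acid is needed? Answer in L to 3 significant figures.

14.0 L

Volume: 59,800 US gal × 3.785 L/gal = 226,343 L.
Alkalinity to neutralize: (131 − 96) = 35 mg/L as CaCO₃ × 226,343 L = 7922 g as CaCO₃.
Equivalents of H⁺ required: 7922 ÷ 50 g/eq = 158.4 eq = 158.4 mol HCl.
Mass of HCl: 158.4 × 36.5 = 5783 g.
Mass of 35.5% solution: 5783 / 0.355 = 16,290 g.
Volume: 16,290 g ÷ 1.16 g/mL = 14,040 mL.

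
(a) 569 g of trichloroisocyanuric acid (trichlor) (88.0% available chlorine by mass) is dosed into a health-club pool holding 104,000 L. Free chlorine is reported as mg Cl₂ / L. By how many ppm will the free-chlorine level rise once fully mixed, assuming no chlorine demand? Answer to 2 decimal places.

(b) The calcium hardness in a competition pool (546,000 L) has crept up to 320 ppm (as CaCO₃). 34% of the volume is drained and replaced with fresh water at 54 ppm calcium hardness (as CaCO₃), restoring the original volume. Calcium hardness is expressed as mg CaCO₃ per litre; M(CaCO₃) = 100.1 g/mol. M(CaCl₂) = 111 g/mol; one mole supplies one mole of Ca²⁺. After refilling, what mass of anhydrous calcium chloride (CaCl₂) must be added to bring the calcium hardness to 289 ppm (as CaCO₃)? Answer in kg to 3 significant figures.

(a) 4.81 ppm; (b) 36.0 kg

(a) Available chlorine delivered: 569 g × 0.88 = 500.7 g as Cl₂.
(a) Concentration rise: 500.7 g / 104,000 L = 4.815 mg/L = 4.81 ppm.

(b) After draining 34% and refilling: 320 × 0.66 + 54 × 0.34 = 229.56 ppm.
(b) Deficit to target: 289 − 229.56 = 59.44 mg/L.
(b) As CaCO₃: 59.44 mg/L × 546,000 L = 32,450 g; ÷ 100.1 = 324.2 mol Ca²⁺.
(b) Mass: 324.2 × 111 = 35,990 g.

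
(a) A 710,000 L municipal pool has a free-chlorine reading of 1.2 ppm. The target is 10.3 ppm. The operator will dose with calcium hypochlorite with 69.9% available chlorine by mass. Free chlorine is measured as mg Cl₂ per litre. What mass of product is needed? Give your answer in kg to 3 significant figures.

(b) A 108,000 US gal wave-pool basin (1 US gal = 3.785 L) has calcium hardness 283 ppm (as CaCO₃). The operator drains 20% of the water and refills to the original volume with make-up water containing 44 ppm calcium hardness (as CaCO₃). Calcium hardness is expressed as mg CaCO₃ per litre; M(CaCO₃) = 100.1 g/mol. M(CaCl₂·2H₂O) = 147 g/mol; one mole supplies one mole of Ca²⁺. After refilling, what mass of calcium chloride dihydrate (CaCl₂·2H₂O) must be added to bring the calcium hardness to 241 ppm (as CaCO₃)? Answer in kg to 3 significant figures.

(a) Chlorine deficit: 10.3 − 1.2 = 9.1 ppm = 9.1 mg/L as Cl₂.
(a) Cl₂ equivalent needed: 9.1 mg/L × 710,000 L = 6,461,000 mg = 6461 g.
(a) Product at 69.9% available chlorine: 6461 / 0.699 = 9243 g.

(b) Volume: 108,000 US gal × 3.785 L/gal = 408,780 L.
(b) After draining 20% and refilling: 283 × 0.80 + 44 × 0.20 = 235.2 ppm.
(b) Deficit to target: 241 − 235.2 = 5.8 mg/L.
(b) As CaCO₃: 5.8 mg/L × 408,780 L = 2371 g; ÷ 100.1 = 23.69 mol Ca²⁺.
(b) Mass: 23.69 × 147 = 3482 g.

(a) 9.24 kg; (b) 3.48 kg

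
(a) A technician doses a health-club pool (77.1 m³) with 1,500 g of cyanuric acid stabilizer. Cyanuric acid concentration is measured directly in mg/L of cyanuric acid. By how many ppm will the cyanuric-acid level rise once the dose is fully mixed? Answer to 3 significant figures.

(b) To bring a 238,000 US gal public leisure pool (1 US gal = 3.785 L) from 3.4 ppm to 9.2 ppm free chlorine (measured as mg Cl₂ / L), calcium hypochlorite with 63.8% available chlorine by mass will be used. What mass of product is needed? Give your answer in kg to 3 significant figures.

(a) Volume: 77.1 m³ = 77,100 L.
(a) Rise: 1,500 g / 77,100 L × 1000 = 19.46 mg/L.

(b) Volume: 238,000 US gal × 3.785 L/gal = 900,830 L.
(b) Chlorine deficit: 9.2 − 3.4 = 5.8 ppm = 5.8 mg/L as Cl₂.
(b) Cl₂ equivalent needed: 5.8 mg/L × 900,830 L = 5,225,000 mg = 5225 g.
(b) Product at 63.8% available chlorine: 5225 / 0.638 = 8189 g.

(a) 19.5 ppm; (b) 8.19 kg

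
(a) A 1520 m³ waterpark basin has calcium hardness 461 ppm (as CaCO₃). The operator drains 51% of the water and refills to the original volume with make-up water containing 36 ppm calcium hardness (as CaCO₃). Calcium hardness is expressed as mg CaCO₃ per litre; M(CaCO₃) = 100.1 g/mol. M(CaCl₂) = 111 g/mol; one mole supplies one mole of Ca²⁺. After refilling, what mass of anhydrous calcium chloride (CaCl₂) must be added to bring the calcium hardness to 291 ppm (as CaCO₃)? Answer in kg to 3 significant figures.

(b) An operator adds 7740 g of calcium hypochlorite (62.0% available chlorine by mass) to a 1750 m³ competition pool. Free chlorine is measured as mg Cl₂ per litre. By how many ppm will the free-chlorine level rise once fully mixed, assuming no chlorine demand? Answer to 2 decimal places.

(a) 78.8 kg; (b) 2.74 ppm

(a) Volume: 1520 m³ = 1,520,000 L.
(a) After draining 51% and refilling: 461 × 0.49 + 36 × 0.51 = 244.25 ppm.
(a) Deficit to target: 291 − 244.25 = 46.75 mg/L.
(a) As CaCO₃: 46.75 mg/L × 1,520,000 L = 71,060 g; ÷ 100.1 = 709.9 mol Ca²⁺.
(a) Mass: 709.9 × 111 = 78,800 g.

(b) Volume: 1750 m³ = 1,750,000 L.
(b) Available chlorine delivered: 7740 g × 0.62 = 4799 g as Cl₂.
(b) Concentration rise: 4799 g / 1,750,000 L = 2.742 mg/L = 2.74 ppm.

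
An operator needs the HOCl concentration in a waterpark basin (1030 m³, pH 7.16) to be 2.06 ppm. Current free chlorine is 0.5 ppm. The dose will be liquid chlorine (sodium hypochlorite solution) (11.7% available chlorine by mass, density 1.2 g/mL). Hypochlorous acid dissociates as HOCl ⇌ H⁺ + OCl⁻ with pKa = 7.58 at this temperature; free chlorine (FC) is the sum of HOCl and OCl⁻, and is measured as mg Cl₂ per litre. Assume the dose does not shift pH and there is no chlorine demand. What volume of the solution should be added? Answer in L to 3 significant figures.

Volume: 1030 m³ = 1,030,000 L.
[OCl⁻]/[HOCl] = 10^(pH − pKa) = 10^(7.16 − 7.58) = 0.3802; fraction as HOCl = 1/(1 + 0.3802) = 0.7245.
Free chlorine required for 2.06 ppm HOCl: 2.06 / 0.7245 = 2.843 ppm.
FC to add: 2.843 − 0.5 = 2.343 mg/L as Cl₂.
Cl₂ equivalent: 2.343 mg/L × 1,030,000 L = 2413 g.
Product at 11.7% available Cl: 2413 / 0.117 = 20,630 g.
Volume: 20,630 g ÷ 1.2 g/mL = 17,190 mL.

17.2 L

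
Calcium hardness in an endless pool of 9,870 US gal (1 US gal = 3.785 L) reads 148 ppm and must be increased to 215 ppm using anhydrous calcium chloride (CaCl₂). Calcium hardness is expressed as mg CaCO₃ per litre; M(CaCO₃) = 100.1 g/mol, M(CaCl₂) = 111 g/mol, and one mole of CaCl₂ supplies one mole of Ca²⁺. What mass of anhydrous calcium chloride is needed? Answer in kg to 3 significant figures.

Volume: 9,870 US gal × 3.785 L/gal = 37,358 L.
Hardness to add: (215 − 148) = 67 mg/L as CaCO₃ × 37,358 L = 2503 g as CaCO₃.
Moles of Ca²⁺ (1 mol Ca²⁺ ≡ 1 mol CaCO₃): 2503 / 100.1 g/mol = 25 mol.
Mass of CaCl₂: 25 × 111 = 2776 g.

2.78 kg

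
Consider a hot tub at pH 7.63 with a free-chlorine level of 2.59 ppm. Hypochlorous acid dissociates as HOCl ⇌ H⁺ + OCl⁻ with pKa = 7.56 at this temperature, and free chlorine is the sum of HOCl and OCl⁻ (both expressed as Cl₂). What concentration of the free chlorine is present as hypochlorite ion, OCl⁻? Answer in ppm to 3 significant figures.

1.40 ppm

[OCl⁻]/[HOCl] = 10^(pH − pKa) = 10^(7.63 − 7.56) = 10^0.07 = 1.175.
Fraction as HOCl = 1 / (1 + 1.175) = 0.4598.
OCl⁻ = (1 − 0.4598) × 2.59 ppm = 1.399 ppm.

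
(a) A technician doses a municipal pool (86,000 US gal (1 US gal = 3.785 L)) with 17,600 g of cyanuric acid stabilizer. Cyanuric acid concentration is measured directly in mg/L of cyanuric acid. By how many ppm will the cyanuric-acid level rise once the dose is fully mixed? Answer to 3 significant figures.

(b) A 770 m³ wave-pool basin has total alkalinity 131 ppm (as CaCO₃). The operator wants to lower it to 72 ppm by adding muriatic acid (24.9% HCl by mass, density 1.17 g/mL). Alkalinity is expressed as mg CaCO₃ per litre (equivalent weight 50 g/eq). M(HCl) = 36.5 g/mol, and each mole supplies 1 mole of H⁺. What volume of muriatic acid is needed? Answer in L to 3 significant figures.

(a) 54.1 ppm; (b) 114 L

(a) Volume: 86,000 US gal × 3.785 L/gal = 325,510 L.
(a) Rise: 17,600 g / 325,510 L × 1000 = 54.07 mg/L.

(b) Volume: 770 m³ = 770,000 L.
(b) Alkalinity to neutralize: (131 − 72) = 59 mg/L as CaCO₃ × 770,000 L = 45,430 g as CaCO₃.
(b) Equivalents of H⁺ required: 45,430 ÷ 50 g/eq = 908.6 eq = 908.6 mol HCl.
(b) Mass of HCl: 908.6 × 36.5 = 33,160 g.
(b) Mass of 24.9% solution: 33,160 / 0.249 = 133,200 g.
(b) Volume: 133,200 g ÷ 1.17 g/mL = 113,800 mL.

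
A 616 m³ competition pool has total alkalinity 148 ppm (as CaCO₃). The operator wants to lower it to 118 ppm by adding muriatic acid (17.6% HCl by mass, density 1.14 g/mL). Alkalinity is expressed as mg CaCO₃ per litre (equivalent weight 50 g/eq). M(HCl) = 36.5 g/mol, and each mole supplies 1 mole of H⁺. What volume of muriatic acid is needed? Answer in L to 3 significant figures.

67.2 L

Volume: 616 m³ = 616,000 L.
Alkalinity to neutralize: (148 − 118) = 30 mg/L as CaCO₃ × 616,000 L = 18,480 g as CaCO₃.
Equivalents of H⁺ required: 18,480 ÷ 50 g/eq = 369.6 eq = 369.6 mol HCl.
Mass of HCl: 369.6 × 36.5 = 13,490 g.
Mass of 17.6% solution: 13,490 / 0.176 = 76,650 g.
Volume: 76,650 g ÷ 1.14 g/mL = 67,240 mL.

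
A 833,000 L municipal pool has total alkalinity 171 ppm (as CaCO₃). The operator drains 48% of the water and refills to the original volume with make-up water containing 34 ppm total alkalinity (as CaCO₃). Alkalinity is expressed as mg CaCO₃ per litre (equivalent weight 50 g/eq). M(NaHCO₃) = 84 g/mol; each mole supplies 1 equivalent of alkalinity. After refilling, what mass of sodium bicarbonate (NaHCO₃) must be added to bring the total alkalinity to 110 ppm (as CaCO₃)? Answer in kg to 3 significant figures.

After draining 48% and refilling: 171 × 0.52 + 34 × 0.48 = 105.24 ppm.
Deficit to target: 110 − 105.24 = 4.76 mg/L.
As CaCO₃: 4.76 mg/L × 833,000 L = 3965 g; ÷ 50 g/eq ÷ 1 = 79.3 mol NaHCO₃.
Mass: 79.3 × 84 = 6661 g.

6.66 kg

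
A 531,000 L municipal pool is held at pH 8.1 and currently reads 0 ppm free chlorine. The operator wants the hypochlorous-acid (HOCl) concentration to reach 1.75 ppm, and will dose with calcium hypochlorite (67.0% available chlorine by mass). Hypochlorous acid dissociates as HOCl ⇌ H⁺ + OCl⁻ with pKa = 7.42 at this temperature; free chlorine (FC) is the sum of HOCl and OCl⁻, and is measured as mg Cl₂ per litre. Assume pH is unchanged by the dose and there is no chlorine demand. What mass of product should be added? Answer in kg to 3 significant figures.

8.03 kg

[OCl⁻]/[HOCl] = 10^(pH − pKa) = 10^(8.1 − 7.42) = 4.786; fraction as HOCl = 1/(1 + 4.786) = 0.1728.
Free chlorine required for 1.75 ppm HOCl: 1.75 / 0.1728 = 10.13 ppm.
FC to add: 10.13 − 0 = 10.13 mg/L as Cl₂.
Cl₂ equivalent: 10.13 mg/L × 531,000 L = 5377 g.
Product at 67.0% available Cl: 5377 / 0.67 = 8025 g.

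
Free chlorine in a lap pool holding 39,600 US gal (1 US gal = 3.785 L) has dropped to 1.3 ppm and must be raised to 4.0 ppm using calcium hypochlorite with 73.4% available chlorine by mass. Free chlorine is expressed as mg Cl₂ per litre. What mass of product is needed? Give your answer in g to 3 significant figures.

551 g

Volume: 39,600 US gal × 3.785 L/gal = 149,886 L.
Chlorine deficit: 4.0 − 1.3 = 2.7 ppm = 2.7 mg/L as Cl₂.
Cl₂ equivalent needed: 2.7 mg/L × 149,886 L = 404,700 mg = 404.7 g.
Product at 73.4% available chlorine: 404.7 / 0.734 = 551.4 g.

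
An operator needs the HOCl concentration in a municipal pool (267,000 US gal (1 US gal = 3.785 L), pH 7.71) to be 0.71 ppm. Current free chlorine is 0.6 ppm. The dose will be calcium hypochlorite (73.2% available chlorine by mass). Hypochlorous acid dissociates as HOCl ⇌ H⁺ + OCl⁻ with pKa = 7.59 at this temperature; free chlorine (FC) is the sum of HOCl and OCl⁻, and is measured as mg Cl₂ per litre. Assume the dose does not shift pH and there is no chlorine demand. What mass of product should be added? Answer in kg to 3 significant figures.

1.44 kg

Volume: 267,000 US gal × 3.785 L/gal = 1,010,595 L.
[OCl⁻]/[HOCl] = 10^(pH − pKa) = 10^(7.71 − 7.59) = 1.318; fraction as HOCl = 1/(1 + 1.318) = 0.4314.
Free chlorine required for 0.71 ppm HOCl: 0.71 / 0.4314 = 1.646 ppm.
FC to add: 1.646 − 0.6 = 1.046 mg/L as Cl₂.
Cl₂ equivalent: 1.046 mg/L × 1,010,595 L = 1057 g.
Product at 73.2% available Cl: 1057 / 0.732 = 1444 g.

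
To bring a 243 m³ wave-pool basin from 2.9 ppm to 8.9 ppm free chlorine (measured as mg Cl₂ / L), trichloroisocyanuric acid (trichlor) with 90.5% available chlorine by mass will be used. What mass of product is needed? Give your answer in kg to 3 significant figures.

1.61 kg

Volume: 243 m³ = 243,000 L.
Chlorine deficit: 8.9 − 2.9 = 6 ppm = 6 mg/L as Cl₂.
Cl₂ equivalent needed: 6 mg/L × 243,000 L = 1,458,000 mg = 1458 g.
Product at 90.5% available chlorine: 1458 / 0.905 = 1611 g.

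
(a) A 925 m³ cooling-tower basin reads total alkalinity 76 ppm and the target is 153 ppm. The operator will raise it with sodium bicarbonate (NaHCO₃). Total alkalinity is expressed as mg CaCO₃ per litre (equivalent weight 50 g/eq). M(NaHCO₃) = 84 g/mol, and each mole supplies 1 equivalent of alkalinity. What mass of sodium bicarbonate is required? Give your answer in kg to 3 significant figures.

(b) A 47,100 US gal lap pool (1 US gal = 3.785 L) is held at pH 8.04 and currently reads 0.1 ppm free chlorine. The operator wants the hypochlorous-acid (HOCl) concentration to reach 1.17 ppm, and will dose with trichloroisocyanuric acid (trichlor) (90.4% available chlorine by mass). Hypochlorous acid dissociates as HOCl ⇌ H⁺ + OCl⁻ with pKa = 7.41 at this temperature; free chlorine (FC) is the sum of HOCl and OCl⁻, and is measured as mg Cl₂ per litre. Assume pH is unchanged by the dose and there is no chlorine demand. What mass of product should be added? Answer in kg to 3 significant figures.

(a) 120 kg; (b) 1.20 kg

(a) Volume: 925 m³ = 925,000 L.
(a) Alkalinity to add: (153 − 76) = 77 mg/L as CaCO₃ × 925,000 L = 71,220 g as CaCO₃.
(a) Equivalents: 71,220 g ÷ 50 g/eq = 1424 eq.
(a) NaHCO₃ supplies 1 eq per mole → 1424 mol.
(a) Mass: 1424 mol × 84 g/mol = 119,700 g.

(b) Volume: 47,100 US gal × 3.785 L/gal = 178,274 L.
(b) [OCl⁻]/[HOCl] = 10^(pH − pKa) = 10^(8.04 − 7.41) = 4.266; fraction as HOCl = 1/(1 + 4.266) = 0.1899.
(b) Free chlorine required for 1.17 ppm HOCl: 1.17 / 0.1899 = 6.161 ppm.
(b) FC to add: 6.161 − 0.1 = 6.061 mg/L as Cl₂.
(b) Cl₂ equivalent: 6.061 mg/L × 178,274 L = 1081 g.
(b) Product at 90.4% available Cl: 1081 / 0.904 = 1195 g.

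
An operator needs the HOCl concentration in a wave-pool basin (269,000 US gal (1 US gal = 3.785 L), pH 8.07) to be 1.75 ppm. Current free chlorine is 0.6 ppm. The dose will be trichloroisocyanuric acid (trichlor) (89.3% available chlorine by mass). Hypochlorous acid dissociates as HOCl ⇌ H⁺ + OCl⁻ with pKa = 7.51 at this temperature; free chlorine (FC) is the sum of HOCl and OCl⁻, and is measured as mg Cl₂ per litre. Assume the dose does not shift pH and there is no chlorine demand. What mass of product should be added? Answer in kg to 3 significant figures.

Volume: 269,000 US gal × 3.785 L/gal = 1,018,165 L.
[OCl⁻]/[HOCl] = 10^(pH − pKa) = 10^(8.07 − 7.51) = 3.631; fraction as HOCl = 1/(1 + 3.631) = 0.2159.
Free chlorine required for 1.75 ppm HOCl: 1.75 / 0.2159 = 8.104 ppm.
FC to add: 8.104 − 0.6 = 7.504 mg/L as Cl₂.
Cl₂ equivalent: 7.504 mg/L × 1,018,165 L = 7640 g.
Product at 89.3% available Cl: 7640 / 0.893 = 8556 g.

8.56 kg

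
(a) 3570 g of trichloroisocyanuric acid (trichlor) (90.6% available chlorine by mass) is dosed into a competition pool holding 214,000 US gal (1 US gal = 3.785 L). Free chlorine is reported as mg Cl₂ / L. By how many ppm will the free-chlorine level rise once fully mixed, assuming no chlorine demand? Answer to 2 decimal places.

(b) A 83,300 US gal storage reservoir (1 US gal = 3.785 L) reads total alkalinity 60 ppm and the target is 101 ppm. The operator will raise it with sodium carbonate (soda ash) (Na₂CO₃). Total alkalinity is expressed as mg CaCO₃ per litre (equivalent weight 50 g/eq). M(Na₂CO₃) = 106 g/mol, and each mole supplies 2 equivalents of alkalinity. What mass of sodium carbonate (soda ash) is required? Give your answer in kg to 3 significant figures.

(a) 3.99 ppm; (b) 13.7 kg

(a) Volume: 214,000 US gal × 3.785 L/gal = 809,990 L.
(a) Available chlorine delivered: 3570 g × 0.906 = 3234 g as Cl₂.
(a) Concentration rise: 3234 g / 809,990 L = 3.993 mg/L = 3.99 ppm.

(b) Volume: 83,300 US gal × 3.785 L/gal = 315,290 L.
(b) Alkalinity to add: (101 − 60) = 41 mg/L as CaCO₃ × 315,290 L = 12,930 g as CaCO₃.
(b) Equivalents: 12,930 g ÷ 50 g/eq = 258.5 eq.
(b) Each mole of Na₂CO₃ supplies 2 eq, so 258.5 / 2 = 129.3 mol.
(b) Mass: 129.3 mol × 106 g/mol = 13,700 g.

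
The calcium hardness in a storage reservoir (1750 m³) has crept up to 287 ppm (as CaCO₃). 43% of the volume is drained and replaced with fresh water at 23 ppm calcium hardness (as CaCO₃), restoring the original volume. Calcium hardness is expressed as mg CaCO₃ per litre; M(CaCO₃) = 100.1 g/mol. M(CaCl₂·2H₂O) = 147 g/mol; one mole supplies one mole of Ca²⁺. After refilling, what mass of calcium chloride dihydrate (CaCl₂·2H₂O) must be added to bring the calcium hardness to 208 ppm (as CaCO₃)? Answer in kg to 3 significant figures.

Volume: 1750 m³ = 1,750,000 L.
After draining 43% and refilling: 287 × 0.57 + 23 × 0.43 = 173.48 ppm.
Deficit to target: 208 − 173.48 = 34.52 mg/L.
As CaCO₃: 34.52 mg/L × 1,750,000 L = 60,410 g; ÷ 100.1 = 603.5 mol Ca²⁺.
Mass: 603.5 × 147 = 88,710 g.

88.7 kg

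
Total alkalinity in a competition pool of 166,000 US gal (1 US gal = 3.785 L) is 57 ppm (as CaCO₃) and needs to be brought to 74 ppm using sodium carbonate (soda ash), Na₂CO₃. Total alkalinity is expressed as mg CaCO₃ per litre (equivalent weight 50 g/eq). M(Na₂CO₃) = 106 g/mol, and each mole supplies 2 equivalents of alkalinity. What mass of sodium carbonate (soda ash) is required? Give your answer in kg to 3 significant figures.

Volume: 166,000 US gal × 3.785 L/gal = 628,310 L.
Alkalinity to add: (74 − 57) = 17 mg/L as CaCO₃ × 628,310 L = 10,680 g as CaCO₃.
Equivalents: 10,680 g ÷ 50 g/eq = 213.6 eq.
Each mole of Na₂CO₃ supplies 2 eq, so 213.6 / 2 = 106.8 mol.
Mass: 106.8 mol × 106 g/mol = 11,320 g.

11.3 kg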